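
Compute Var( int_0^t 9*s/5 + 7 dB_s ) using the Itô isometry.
Var = t*(27*t^2 + 315*t + 1225)/25

The Itô integral of a deterministic integrand f(s) has mean 0 because each increment f(s) * (B_{s+ds} - B_s) has mean 0. By the Itô isometry:
  Var( int_0^t f(s) dB_s ) = E[ (int_0^t f(s) dB_s)^2 ] = int_0^t f(s)^2 ds.
Here f(s) = 9*s/5 + 7, so f(s)^2 = (9*s + 35)^2/25. Integrate:
  int_0^t ((9*s + 35)^2/25) ds = t*(27*t^2 + 315*t + 1225)/25.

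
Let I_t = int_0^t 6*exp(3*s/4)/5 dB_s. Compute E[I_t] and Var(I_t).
E[I_t] = 0; Var(I_t) = 24*exp(3*t/2)/25 - 24/25

The Itô integral of a deterministic integrand f(s) has mean 0 because each increment f(s) * (B_{s+ds} - B_s) has mean 0. By the Itô isometry:
  Var( int_0^t f(s) dB_s ) = E[ (int_0^t f(s) dB_s)^2 ] = int_0^t f(s)^2 ds.
Here f(s) = 6*exp(3*s/4)/5, so f(s)^2 = 36*exp(3*s/2)/25. Integrate:
  int_0^t (36*exp(3*s/2)/25) ds = 24*exp(3*t/2)/25 - 24/25.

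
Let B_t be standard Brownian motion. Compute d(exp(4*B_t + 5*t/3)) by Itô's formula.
d(exp(4*B_t + 5*t/3)) = (29*exp(4*B_t + 5*t/3)/3) dt + (4*exp(4*B_t + 5*t/3)) dB_t

Itô's formula for f(t, x): d f(t, B_t) = (f_t + (1/2) f_xx) dt + f_x dB_t. Compute partials of f(t, x) = exp(5*t/3 + 4*x):
  f_t(t,x)  = 5*exp(5*t/3 + 4*x)/3
  f_x(t,x)  = 4*exp(5*t/3 + 4*x)
  f_xx(t,x) = 16*exp(5*t/3 + 4*x)
Assemble drift = f_t + (1/2) f_xx = 29*exp(5*t/3 + 4*x)/3 and diffusion = f_x = 4*exp(5*t/3 + 4*x). Substituting x = B_t:
  d(exp(4*B_t + 5*t/3)) = (29*exp(4*B_t + 5*t/3)/3) dt + (4*exp(4*B_t + 5*t/3)) dB_t.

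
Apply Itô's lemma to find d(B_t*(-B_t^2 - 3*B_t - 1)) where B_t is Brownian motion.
d(B_t*(-B_t^2 - 3*B_t - 1)) = (-3*B_t - 3) dt + (-3*B_t^2 - 6*B_t - 1) dB_t

Itô's formula for f(B_t) gives d f(B_t) = f'(B_t) dB_t + (1/2) f''(B_t) dt. Compute derivatives of f(x) = x*(-x^2 - 3*x - 1):
  f'(x)  = -3*x^2 - 6*x - 1
  f''(x) = -6*x - 6
Substitute x = B_t and multiply the f'' term by 1/2:
  drift     = (1/2) * (-6*x - 6) evaluated at B_t = -3*B_t - 3
  diffusion = (-3*x^2 - 6*x - 1) evaluated at B_t = -3*B_t^2 - 6*B_t - 1
Therefore d(B_t*(-B_t^2 - 3*B_t - 1)) = (-3*B_t - 3) dt + (-3*B_t^2 - 6*B_t - 1) dB_t.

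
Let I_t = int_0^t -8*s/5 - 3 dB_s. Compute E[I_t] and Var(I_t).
E[I_t] = 0; Var(I_t) = t*(64*t^2 + 360*t + 675)/75

The Itô integral of a deterministic integrand f(s) has mean 0 because each increment f(s) * (B_{s+ds} - B_s) has mean 0. By the Itô isometry:
  Var( int_0^t f(s) dB_s ) = E[ (int_0^t f(s) dB_s)^2 ] = int_0^t f(s)^2 ds.
Here f(s) = -8*s/5 - 3, so f(s)^2 = (8*s + 15)^2/25. Integrate:
  int_0^t ((8*s + 15)^2/25) ds = t*(64*t^2 + 360*t + 675)/75.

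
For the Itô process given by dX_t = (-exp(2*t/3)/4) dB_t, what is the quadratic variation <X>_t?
<X>_t = 3*exp(4*t/3)/64 - 3/64

For an Itô process dX_t = a(t) dt + b(t) dB_t, the quadratic variation is <X>_t = int_0^t b(s)^2 ds (the drift term does not contribute). Here b(s) = -exp(2*s/3)/4, so
  b(s)^2 = exp(4*s/3)/16.
Integrating from 0 to t:
  <X>_t = int_0^t (exp(4*s/3)/16) ds = 3*exp(4*t/3)/64 - 3/64.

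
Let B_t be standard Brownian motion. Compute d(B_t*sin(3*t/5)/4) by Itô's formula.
d(B_t*sin(3*t/5)/4) = (3*B_t*cos(3*t/5)/20) dt + (sin(3*t/5)/4) dB_t

Itô's formula for f(t, x): d f(t, B_t) = (f_t + (1/2) f_xx) dt + f_x dB_t. Compute partials of f(t, x) = x*sin(3*t/5)/4:
  f_t(t,x)  = 3*x*cos(3*t/5)/20
  f_x(t,x)  = sin(3*t/5)/4
  f_xx(t,x) = 0
Assemble drift = f_t + (1/2) f_xx = 3*x*cos(3*t/5)/20 and diffusion = f_x = sin(3*t/5)/4. Substituting x = B_t:
  d(B_t*sin(3*t/5)/4) = (3*B_t*cos(3*t/5)/20) dt + (sin(3*t/5)/4) dB_t.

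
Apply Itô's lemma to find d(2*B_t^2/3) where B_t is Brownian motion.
d(2*B_t^2/3) = (2/3) dt + (4*B_t/3) dB_t

Itô's formula for f(B_t) gives d f(B_t) = f'(B_t) dB_t + (1/2) f''(B_t) dt. Compute derivatives of f(x) = 2*x^2/3:
  f'(x)  = 4*x/3
  f''(x) = 4/3
Substitute x = B_t and multiply the f'' term by 1/2:
  drift     = (1/2) * (4/3) evaluated at B_t = 2/3
  diffusion = (4*x/3) evaluated at B_t = 4*B_t/3
Therefore d(2*B_t^2/3) = (2/3) dt + (4*B_t/3) dB_t.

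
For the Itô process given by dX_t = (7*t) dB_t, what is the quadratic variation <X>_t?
<X>_t = 49*t^3/3

For an Itô process dX_t = a(t) dt + b(t) dB_t, the quadratic variation is <X>_t = int_0^t b(s)^2 ds (the drift term does not contribute). Here b(s) = 7*s, so
  b(s)^2 = 49*s^2.
Integrating from 0 to t:
  <X>_t = int_0^t (49*s^2) ds = 49*t^3/3.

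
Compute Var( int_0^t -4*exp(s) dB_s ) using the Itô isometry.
Var = 8*exp(2*t) - 8

The Itô integral of a deterministic integrand f(s) has mean 0 because each increment f(s) * (B_{s+ds} - B_s) has mean 0. By the Itô isometry:
  Var( int_0^t f(s) dB_s ) = E[ (int_0^t f(s) dB_s)^2 ] = int_0^t f(s)^2 ds.
Here f(s) = -4*exp(s), so f(s)^2 = 16*exp(2*s). Integrate:
  int_0^t (16*exp(2*s)) ds = 8*exp(2*t) - 8.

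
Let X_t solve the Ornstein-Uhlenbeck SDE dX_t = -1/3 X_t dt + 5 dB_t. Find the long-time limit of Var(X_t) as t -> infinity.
lim Var(X_t) = 75/2

The OU SDE dX = -theta X dt + sigma dB admits the integrating factor exp(theta t): d(exp(theta t) X_t) = sigma exp(theta t) dB_t. Integrating from 0 to t gives X_t = x_0 * exp(-theta t) + sigma * int_0^t exp(-theta (t-s)) dB_s for any initial x_0. The Itô integral has variance (by the Itô isometry) sigma^2 * int_0^t exp(-2 theta (t - s)) ds = sigma^2 * (1 - exp(-2 theta t)) / (2 theta), independent of x_0.
With theta = 1/3, sigma = 5:
  Var(X_t) = (5)^2 * (1 - exp(-2*1/3 t)) / (2 * 1/3) = 75/2 - 75*exp(-2*t/3)/2.
As t -> infinity, exp(-2*1/3 t) -> 0, so the stationary variance is sigma^2 / (2 theta) = 75/2.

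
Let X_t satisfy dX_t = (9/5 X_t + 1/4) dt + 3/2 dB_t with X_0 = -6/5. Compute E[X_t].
E[X_t] = -191*exp(9*t/5)/180 - 5/36

Taking expectations and using E[dB_t] = 0, the mean m(t) = E[X_t] satisfies the ODE m'(t) = a m(t) + b with m(0) = x_0. With a = 9/5, b = 1/4, x_0 = -6/5, the solution is
  m(t) = x_0 * exp(a t) + (b/a) * (exp(a t) - 1)
       = (-6/5) * exp((9/5) t) + ((1/4)/(9/5)) * (exp((9/5) t) - 1)
       = -191*exp(9*t/5)/180 - 5/36.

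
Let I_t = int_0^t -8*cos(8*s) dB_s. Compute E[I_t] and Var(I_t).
E[I_t] = 0; Var(I_t) = 32*t + 4*sin(8*t)*cos(8*t)

The Itô integral of a deterministic integrand f(s) has mean 0 because each increment f(s) * (B_{s+ds} - B_s) has mean 0. By the Itô isometry:
  Var( int_0^t f(s) dB_s ) = E[ (int_0^t f(s) dB_s)^2 ] = int_0^t f(s)^2 ds.
Here f(s) = -8*cos(8*s), so f(s)^2 = 64*cos(8*s)^2. Integrate:
  int_0^t (64*cos(8*s)^2) ds = 32*t + 4*sin(8*t)*cos(8*t).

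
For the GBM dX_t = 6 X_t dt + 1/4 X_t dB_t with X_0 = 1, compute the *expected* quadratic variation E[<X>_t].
E[<X>_t] = exp(193*t/16)/193 - 1/193

<X>_t = int_0^t ((1/4) * X_s)^2 ds. Taking expectation inside the integral: E[<X>_t] = (1/4)^2 * int_0^t E[X_s^2] ds. For GBM, E[X_s^2] = x_0^2 * exp((2 mu + sigma^2) s). Integrating:
  E[<X>_t] = (1/4)^2 * 1^2 * (exp((2*6 + (1/4)^2) t) - 1) / (2*6 + (1/4)^2)
           = (1/4)^2 * 1^2 * (exp((193/16) t) - 1) / (193/16) = exp(193*t/16)/193 - 1/193.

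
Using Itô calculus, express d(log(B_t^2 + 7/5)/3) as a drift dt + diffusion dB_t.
d(log(B_t^2 + 7/5)/3) = (5*(7 - 5*B_t^2)/(3*(5*B_t^2 + 7)^2)) dt + (10*B_t/(3*(5*B_t^2 + 7))) dB_t

Itô's formula for f(B_t) gives d f(B_t) = f'(B_t) dB_t + (1/2) f''(B_t) dt. Compute derivatives of f(x) = log(x^2 + 7/5)/3:
  f'(x)  = 10*x/(3*(5*x^2 + 7))
  f''(x) = 10*(7 - 5*x^2)/(3*(5*x^2 + 7)^2)
Substitute x = B_t and multiply the f'' term by 1/2:
  drift     = (1/2) * (10*(7 - 5*x^2)/(3*(5*x^2 + 7)^2)) evaluated at B_t = 5*(7 - 5*B_t^2)/(3*(5*B_t^2 + 7)^2)
  diffusion = (10*x/(3*(5*x^2 + 7))) evaluated at B_t = 10*B_t/(3*(5*B_t^2 + 7))
Therefore d(log(B_t^2 + 7/5)/3) = (5*(7 - 5*B_t^2)/(3*(5*B_t^2 + 7)^2)) dt + (10*B_t/(3*(5*B_t^2 + 7))) dB_t.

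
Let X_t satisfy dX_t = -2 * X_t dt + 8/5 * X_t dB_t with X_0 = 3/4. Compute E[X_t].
E[X_t] = 3*exp(-2*t)/4

For GBM dX = mu X dt + sigma X dB with X_0 = x_0, apply Itô to Y = log X: dY = (mu - sigma^2/2) dt + sigma dB, so Y_t = log(x_0) + (mu - sigma^2/2) t + sigma B_t and hence X_t = x_0 * exp((mu - sigma^2/2) t + sigma B_t).
With mu = -2, sigma = 8/5, x_0 = 3/4, this gives:
  X_t = 3/4 * exp((-82/25) * t + (8/5) * B_t).
Since sigma*B_t ~ Normal(0, sigma^2 t), E[exp(sigma*B_t)] = exp(sigma^2 t / 2); so E[X_t] = x_0 * exp((mu - sigma^2/2) t) * exp(sigma^2 t / 2) = x_0 * exp(mu t) = 3*exp(-2*t)/4.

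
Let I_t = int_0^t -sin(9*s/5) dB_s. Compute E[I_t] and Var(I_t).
E[I_t] = 0; Var(I_t) = t/2 - 5*sin(18*t/5)/36

The Itô integral of a deterministic integrand f(s) has mean 0 because each increment f(s) * (B_{s+ds} - B_s) has mean 0. By the Itô isometry:
  Var( int_0^t f(s) dB_s ) = E[ (int_0^t f(s) dB_s)^2 ] = int_0^t f(s)^2 ds.
Here f(s) = -sin(9*s/5), so f(s)^2 = sin(9*s/5)^2. Integrate:
  int_0^t (sin(9*s/5)^2) ds = t/2 - 5*sin(18*t/5)/36.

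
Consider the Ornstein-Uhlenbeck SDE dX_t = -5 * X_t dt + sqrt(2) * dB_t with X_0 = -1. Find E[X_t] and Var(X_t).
E[X_t] = -exp(-5*t); Var(X_t) = 1/5 - exp(-10*t)/5

The OU SDE dX = -theta X dt + sigma dB admits the integrating factor exp(theta t): d(exp(theta t) X_t) = sigma exp(theta t) dB_t. Integrating from 0 to t:
  X_t = x_0 * exp(-theta t) + sigma * int_0^t exp(-theta (t-s)) dB_s.
The Itô integral has mean 0 and (by the Itô isometry) variance sigma^2 * int_0^t exp(-2 theta (t - s)) ds = sigma^2 * (1 - exp(-2 theta t)) / (2 theta).
With theta = 5, sigma = sqrt(2), x_0 = -1:
  E[X_t] = -1 * exp(-5 t) = -exp(-5*t)
  Var(X_t) = (sqrt(2))^2 * (1 - exp(-2*5 t)) / (2 * 5) = 1/5 - exp(-10*t)/5.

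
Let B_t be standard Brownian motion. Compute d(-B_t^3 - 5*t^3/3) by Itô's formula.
d(-B_t^3 - 5*t^3/3) = (-3*B_t - 5*t^2) dt + (-3*B_t^2) dB_t

Itô's formula for f(t, x): d f(t, B_t) = (f_t + (1/2) f_xx) dt + f_x dB_t. Compute partials of f(t, x) = -5*t^3/3 - x^3:
  f_t(t,x)  = -5*t^2
  f_x(t,x)  = -3*x^2
  f_xx(t,x) = -6*x
Assemble drift = f_t + (1/2) f_xx = -5*t^2 - 3*x and diffusion = f_x = -3*x^2. Substituting x = B_t:
  d(-B_t^3 - 5*t^3/3) = (-3*B_t - 5*t^2) dt + (-3*B_t^2) dB_t.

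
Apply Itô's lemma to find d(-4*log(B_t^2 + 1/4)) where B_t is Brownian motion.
d(-4*log(B_t^2 + 1/4)) = (16*(4*B_t^2 - 1)/(4*B_t^2 + 1)^2) dt + (-32*B_t/(4*B_t^2 + 1)) dB_t

Itô's formula for f(B_t) gives d f(B_t) = f'(B_t) dB_t + (1/2) f''(B_t) dt. Compute derivatives of f(x) = -4*log(x^2 + 1/4):
  f'(x)  = -32*x/(4*x^2 + 1)
  f''(x) = 32*(4*x^2 - 1)/(4*x^2 + 1)^2
Substitute x = B_t and multiply the f'' term by 1/2:
  drift     = (1/2) * (32*(4*x^2 - 1)/(4*x^2 + 1)^2) evaluated at B_t = 16*(4*B_t^2 - 1)/(4*B_t^2 + 1)^2
  diffusion = (-32*x/(4*x^2 + 1)) evaluated at B_t = -32*B_t/(4*B_t^2 + 1)
Therefore d(-4*log(B_t^2 + 1/4)) = (16*(4*B_t^2 - 1)/(4*B_t^2 + 1)^2) dt + (-32*B_t/(4*B_t^2 + 1)) dB_t.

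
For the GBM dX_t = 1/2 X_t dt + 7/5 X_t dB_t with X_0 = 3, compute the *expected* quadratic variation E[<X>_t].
E[<X>_t] = 441*exp(74*t/25)/74 - 441/74

<X>_t = int_0^t ((7/5) * X_s)^2 ds. Taking expectation inside the integral: E[<X>_t] = (7/5)^2 * int_0^t E[X_s^2] ds. For GBM, E[X_s^2] = x_0^2 * exp((2 mu + sigma^2) s). Integrating:
  E[<X>_t] = (7/5)^2 * 3^2 * (exp((2*(1/2) + (7/5)^2) t) - 1) / (2*(1/2) + (7/5)^2)
           = (7/5)^2 * 3^2 * (exp((74/25) t) - 1) / (74/25) = 441*exp(74*t/25)/74 - 441/74.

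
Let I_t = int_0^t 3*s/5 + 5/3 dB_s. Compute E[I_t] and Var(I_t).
E[I_t] = 0; Var(I_t) = t*(27*t^2 + 225*t + 625)/225

The Itô integral of a deterministic integrand f(s) has mean 0 because each increment f(s) * (B_{s+ds} - B_s) has mean 0. By the Itô isometry:
  Var( int_0^t f(s) dB_s ) = E[ (int_0^t f(s) dB_s)^2 ] = int_0^t f(s)^2 ds.
Here f(s) = 3*s/5 + 5/3, so f(s)^2 = (9*s + 25)^2/225. Integrate:
  int_0^t ((9*s + 25)^2/225) ds = t*(27*t^2 + 225*t + 625)/225.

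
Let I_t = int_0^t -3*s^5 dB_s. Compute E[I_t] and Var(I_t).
E[I_t] = 0; Var(I_t) = 9*t^11/11

The Itô integral of a deterministic integrand f(s) has mean 0 because each increment f(s) * (B_{s+ds} - B_s) has mean 0. By the Itô isometry:
  Var( int_0^t f(s) dB_s ) = E[ (int_0^t f(s) dB_s)^2 ] = int_0^t f(s)^2 ds.
Here f(s) = -3*s^5, so f(s)^2 = 9*s^10. Integrate:
  int_0^t (9*s^10) ds = 9*t^11/11.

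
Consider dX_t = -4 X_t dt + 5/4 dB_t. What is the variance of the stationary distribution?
lim Var(X_t) = 25/128

The OU SDE dX = -theta X dt + sigma dB admits the integrating factor exp(theta t): d(exp(theta t) X_t) = sigma exp(theta t) dB_t. Integrating from 0 to t gives X_t = x_0 * exp(-theta t) + sigma * int_0^t exp(-theta (t-s)) dB_s for any initial x_0. The Itô integral has variance (by the Itô isometry) sigma^2 * int_0^t exp(-2 theta (t - s)) ds = sigma^2 * (1 - exp(-2 theta t)) / (2 theta), independent of x_0.
With theta = 4, sigma = 5/4:
  Var(X_t) = (5/4)^2 * (1 - exp(-2*4 t)) / (2 * 4) = 25/128 - 25*exp(-8*t)/128.
As t -> infinity, exp(-2*4 t) -> 0, so the stationary variance is sigma^2 / (2 theta) = 25/128.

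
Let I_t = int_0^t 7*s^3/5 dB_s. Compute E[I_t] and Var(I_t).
E[I_t] = 0; Var(I_t) = 7*t^7/25

The Itô integral of a deterministic integrand f(s) has mean 0 because each increment f(s) * (B_{s+ds} - B_s) has mean 0. By the Itô isometry:
  Var( int_0^t f(s) dB_s ) = E[ (int_0^t f(s) dB_s)^2 ] = int_0^t f(s)^2 ds.
Here f(s) = 7*s^3/5, so f(s)^2 = 49*s^6/25. Integrate:
  int_0^t (49*s^6/25) ds = 7*t^7/25.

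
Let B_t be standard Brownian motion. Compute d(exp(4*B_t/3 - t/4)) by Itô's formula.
d(exp(4*B_t/3 - t/4)) = (23*exp(4*B_t/3 - t/4)/36) dt + (4*exp(4*B_t/3 - t/4)/3) dB_t

Itô's formula for f(t, x): d f(t, B_t) = (f_t + (1/2) f_xx) dt + f_x dB_t. Compute partials of f(t, x) = exp(-t/4 + 4*x/3):
  f_t(t,x)  = -exp(-t/4 + 4*x/3)/4
  f_x(t,x)  = 4*exp(-t/4 + 4*x/3)/3
  f_xx(t,x) = 16*exp(-t/4 + 4*x/3)/9
Assemble drift = f_t + (1/2) f_xx = 23*exp(-t/4 + 4*x/3)/36 and diffusion = f_x = 4*exp(-t/4 + 4*x/3)/3. Substituting x = B_t:
  d(exp(4*B_t/3 - t/4)) = (23*exp(4*B_t/3 - t/4)/36) dt + (4*exp(4*B_t/3 - t/4)/3) dB_t.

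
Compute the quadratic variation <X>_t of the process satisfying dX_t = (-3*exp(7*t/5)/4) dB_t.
<X>_t = 45*exp(14*t/5)/224 - 45/224

For an Itô process dX_t = a(t) dt + b(t) dB_t, the quadratic variation is <X>_t = int_0^t b(s)^2 ds (the drift term does not contribute). Here b(s) = -3*exp(7*s/5)/4, so
  b(s)^2 = 9*exp(14*s/5)/16.
Integrating from 0 to t:
  <X>_t = int_0^t (9*exp(14*s/5)/16) ds = 45*exp(14*t/5)/224 - 45/224.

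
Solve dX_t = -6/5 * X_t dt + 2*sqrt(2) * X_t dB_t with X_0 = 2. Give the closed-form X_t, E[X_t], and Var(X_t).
X_t = 2 * exp((-26/5) t + (2*sqrt(2)) B_t); E[X_t] = 2*exp(-6*t/5); Var(X_t) = (4*exp(8*t) - 4)*exp(-12*t/5)

For GBM dX = mu X dt + sigma X dB with X_0 = x_0, apply Itô to Y = log X: dY = (mu - sigma^2/2) dt + sigma dB, so Y_t = log(x_0) + (mu - sigma^2/2) t + sigma B_t and hence X_t = x_0 * exp((mu - sigma^2/2) t + sigma B_t).
With mu = -6/5, sigma = 2*sqrt(2), x_0 = 2, this gives:
  X_t = 2 * exp((-26/5) * t + (2*sqrt(2)) * B_t).
Since sigma*B_t ~ Normal(0, sigma^2 t), E[exp(sigma*B_t)] = exp(sigma^2 t / 2); so E[X_t] = x_0 * exp((mu - sigma^2/2) t) * exp(sigma^2 t / 2) = x_0 * exp(mu t) = 2*exp(-6*t/5).
Var(X_t) = E[X_t^2] - (E[X_t])^2 = x_0^2 * exp(2 mu t) * (exp(sigma^2 t) - 1) = (4*exp(8*t) - 4)*exp(-12*t/5).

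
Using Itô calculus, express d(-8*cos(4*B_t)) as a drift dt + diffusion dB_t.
d(-8*cos(4*B_t)) = (64*cos(4*B_t)) dt + (32*sin(4*B_t)) dB_t

Itô's formula for f(B_t) gives d f(B_t) = f'(B_t) dB_t + (1/2) f''(B_t) dt. Compute derivatives of f(x) = -8*cos(4*x):
  f'(x)  = 32*sin(4*x)
  f''(x) = 128*cos(4*x)
Substitute x = B_t and multiply the f'' term by 1/2:
  drift     = (1/2) * (128*cos(4*x)) evaluated at B_t = 64*cos(4*B_t)
  diffusion = (32*sin(4*x)) evaluated at B_t = 32*sin(4*B_t)
Therefore d(-8*cos(4*B_t)) = (64*cos(4*B_t)) dt + (32*sin(4*B_t)) dB_t.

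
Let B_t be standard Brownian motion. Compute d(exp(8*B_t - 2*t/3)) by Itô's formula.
d(exp(8*B_t - 2*t/3)) = (94*exp(8*B_t - 2*t/3)/3) dt + (8*exp(8*B_t - 2*t/3)) dB_t

Itô's formula for f(t, x): d f(t, B_t) = (f_t + (1/2) f_xx) dt + f_x dB_t. Compute partials of f(t, x) = exp(-2*t/3 + 8*x):
  f_t(t,x)  = -2*exp(-2*t/3 + 8*x)/3
  f_x(t,x)  = 8*exp(-2*t/3 + 8*x)
  f_xx(t,x) = 64*exp(-2*t/3 + 8*x)
Assemble drift = f_t + (1/2) f_xx = 94*exp(-2*t/3 + 8*x)/3 and diffusion = f_x = 8*exp(-2*t/3 + 8*x). Substituting x = B_t:
  d(exp(8*B_t - 2*t/3)) = (94*exp(8*B_t - 2*t/3)/3) dt + (8*exp(8*B_t - 2*t/3)) dB_t.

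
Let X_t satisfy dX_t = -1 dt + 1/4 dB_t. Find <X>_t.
<X>_t = t/16

For an Itô process dX_t = a(t) dt + b(t) dB_t, the quadratic variation is <X>_t = int_0^t b(s)^2 ds (the drift term does not contribute). Here b(s) = 1/4, so
  b(s)^2 = 1/16.
Integrating from 0 to t:
  <X>_t = int_0^t (1/16) ds = t/16.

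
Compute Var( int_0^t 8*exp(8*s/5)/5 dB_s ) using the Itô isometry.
Var = 4*exp(16*t/5)/5 - 4/5

The Itô integral of a deterministic integrand f(s) has mean 0 because each increment f(s) * (B_{s+ds} - B_s) has mean 0. By the Itô isometry:
  Var( int_0^t f(s) dB_s ) = E[ (int_0^t f(s) dB_s)^2 ] = int_0^t f(s)^2 ds.
Here f(s) = 8*exp(8*s/5)/5, so f(s)^2 = 64*exp(16*s/5)/25. Integrate:
  int_0^t (64*exp(16*s/5)/25) ds = 4*exp(16*t/5)/5 - 4/5.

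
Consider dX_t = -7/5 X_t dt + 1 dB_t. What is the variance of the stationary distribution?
lim Var(X_t) = 5/14

The OU SDE dX = -theta X dt + sigma dB admits the integrating factor exp(theta t): d(exp(theta t) X_t) = sigma exp(theta t) dB_t. Integrating from 0 to t gives X_t = x_0 * exp(-theta t) + sigma * int_0^t exp(-theta (t-s)) dB_s for any initial x_0. The Itô integral has variance (by the Itô isometry) sigma^2 * int_0^t exp(-2 theta (t - s)) ds = sigma^2 * (1 - exp(-2 theta t)) / (2 theta), independent of x_0.
With theta = 7/5, sigma = 1:
  Var(X_t) = (1)^2 * (1 - exp(-2*7/5 t)) / (2 * 7/5) = 5/14 - 5*exp(-14*t/5)/14.
As t -> infinity, exp(-2*7/5 t) -> 0, so the stationary variance is sigma^2 / (2 theta) = 5/14.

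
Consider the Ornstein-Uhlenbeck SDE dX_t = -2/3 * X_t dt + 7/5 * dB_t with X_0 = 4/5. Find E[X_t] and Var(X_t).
E[X_t] = 4*exp(-2*t/3)/5; Var(X_t) = 147/100 - 147*exp(-4*t/3)/100

The OU SDE dX = -theta X dt + sigma dB admits the integrating factor exp(theta t): d(exp(theta t) X_t) = sigma exp(theta t) dB_t. Integrating from 0 to t:
  X_t = x_0 * exp(-theta t) + sigma * int_0^t exp(-theta (t-s)) dB_s.
The Itô integral has mean 0 and (by the Itô isometry) variance sigma^2 * int_0^t exp(-2 theta (t - s)) ds = sigma^2 * (1 - exp(-2 theta t)) / (2 theta).
With theta = 2/3, sigma = 7/5, x_0 = 4/5:
  E[X_t] = 4/5 * exp(-2/3 t) = 4*exp(-2*t/3)/5
  Var(X_t) = (7/5)^2 * (1 - exp(-2*2/3 t)) / (2 * 2/3) = 147/100 - 147*exp(-4*t/3)/100.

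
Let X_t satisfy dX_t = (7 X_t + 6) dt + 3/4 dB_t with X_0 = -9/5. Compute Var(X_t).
Var(X_t) = 9*exp(14*t)/224 - 9/224

The variance V(t) = Var(X_t) satisfies V'(t) = 2 a V(t) + c^2 with V(0) = 0 (drift coefficient is linear in X, diffusion is constant). With a = 7, c = 3/4, the solution is
  V(t) = (c^2 / (2 a)) * (exp(2 a t) - 1)
       = ((3/4)^2 / (2*7)) * (exp(14 t) - 1)
       = 9*exp(14*t)/224 - 9/224.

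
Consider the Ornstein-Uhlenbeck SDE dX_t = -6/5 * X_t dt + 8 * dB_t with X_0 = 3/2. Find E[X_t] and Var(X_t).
E[X_t] = 3*exp(-6*t/5)/2; Var(X_t) = 80/3 - 80*exp(-12*t/5)/3

The OU SDE dX = -theta X dt + sigma dB admits the integrating factor exp(theta t): d(exp(theta t) X_t) = sigma exp(theta t) dB_t. Integrating from 0 to t:
  X_t = x_0 * exp(-theta t) + sigma * int_0^t exp(-theta (t-s)) dB_s.
The Itô integral has mean 0 and (by the Itô isometry) variance sigma^2 * int_0^t exp(-2 theta (t - s)) ds = sigma^2 * (1 - exp(-2 theta t)) / (2 theta).
With theta = 6/5, sigma = 8, x_0 = 3/2:
  E[X_t] = 3/2 * exp(-6/5 t) = 3*exp(-6*t/5)/2
  Var(X_t) = (8)^2 * (1 - exp(-2*6/5 t)) / (2 * 6/5) = 80/3 - 80*exp(-12*t/5)/3.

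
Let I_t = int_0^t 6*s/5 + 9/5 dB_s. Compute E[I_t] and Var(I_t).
E[I_t] = 0; Var(I_t) = 3*t*(4*t^2 + 18*t + 27)/25

The Itô integral of a deterministic integrand f(s) has mean 0 because each increment f(s) * (B_{s+ds} - B_s) has mean 0. By the Itô isometry:
  Var( int_0^t f(s) dB_s ) = E[ (int_0^t f(s) dB_s)^2 ] = int_0^t f(s)^2 ds.
Here f(s) = 6*s/5 + 9/5, so f(s)^2 = 9*(2*s + 3)^2/25. Integrate:
  int_0^t (9*(2*s + 3)^2/25) ds = 3*t*(4*t^2 + 18*t + 27)/25.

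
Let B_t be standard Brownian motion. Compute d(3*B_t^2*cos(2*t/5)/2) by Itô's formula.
d(3*B_t^2*cos(2*t/5)/2) = (-3*B_t^2*sin(2*t/5)/5 + 3*cos(2*t/5)/2) dt + (3*B_t*cos(2*t/5)) dB_t

Itô's formula for f(t, x): d f(t, B_t) = (f_t + (1/2) f_xx) dt + f_x dB_t. Compute partials of f(t, x) = 3*x^2*cos(2*t/5)/2:
  f_t(t,x)  = -3*x^2*sin(2*t/5)/5
  f_x(t,x)  = 3*x*cos(2*t/5)
  f_xx(t,x) = 3*cos(2*t/5)
Assemble drift = f_t + (1/2) f_xx = -3*x^2*sin(2*t/5)/5 + 3*cos(2*t/5)/2 and diffusion = f_x = 3*x*cos(2*t/5). Substituting x = B_t:
  d(3*B_t^2*cos(2*t/5)/2) = (-3*B_t^2*sin(2*t/5)/5 + 3*cos(2*t/5)/2) dt + (3*B_t*cos(2*t/5)) dB_t.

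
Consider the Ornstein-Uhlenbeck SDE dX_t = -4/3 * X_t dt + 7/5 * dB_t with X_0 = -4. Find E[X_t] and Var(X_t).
E[X_t] = -4*exp(-4*t/3); Var(X_t) = 147/200 - 147*exp(-8*t/3)/200

The OU SDE dX = -theta X dt + sigma dB admits the integrating factor exp(theta t): d(exp(theta t) X_t) = sigma exp(theta t) dB_t. Integrating from 0 to t:
  X_t = x_0 * exp(-theta t) + sigma * int_0^t exp(-theta (t-s)) dB_s.
The Itô integral has mean 0 and (by the Itô isometry) variance sigma^2 * int_0^t exp(-2 theta (t - s)) ds = sigma^2 * (1 - exp(-2 theta t)) / (2 theta).
With theta = 4/3, sigma = 7/5, x_0 = -4:
  E[X_t] = -4 * exp(-4/3 t) = -4*exp(-4*t/3)
  Var(X_t) = (7/5)^2 * (1 - exp(-2*4/3 t)) / (2 * 4/3) = 147/200 - 147*exp(-8*t/3)/200.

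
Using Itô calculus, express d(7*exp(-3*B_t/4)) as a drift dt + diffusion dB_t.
d(7*exp(-3*B_t/4)) = (63*exp(-3*B_t/4)/32) dt + (-21*exp(-3*B_t/4)/4) dB_t

Itô's formula for f(B_t) gives d f(B_t) = f'(B_t) dB_t + (1/2) f''(B_t) dt. Compute derivatives of f(x) = 7*exp(-3*x/4):
  f'(x)  = -21*exp(-3*x/4)/4
  f''(x) = 63*exp(-3*x/4)/16
Substitute x = B_t and multiply the f'' term by 1/2:
  drift     = (1/2) * (63*exp(-3*x/4)/16) evaluated at B_t = 63*exp(-3*B_t/4)/32
  diffusion = (-21*exp(-3*x/4)/4) evaluated at B_t = -21*exp(-3*B_t/4)/4
Therefore d(7*exp(-3*B_t/4)) = (63*exp(-3*B_t/4)/32) dt + (-21*exp(-3*B_t/4)/4) dB_t.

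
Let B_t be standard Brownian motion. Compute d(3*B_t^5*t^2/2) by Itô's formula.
d(3*B_t^5*t^2/2) = (3*B_t^3*t*(B_t^2 + 5*t)) dt + (15*B_t^4*t^2/2) dB_t

Itô's formula for f(t, x): d f(t, B_t) = (f_t + (1/2) f_xx) dt + f_x dB_t. Compute partials of f(t, x) = 3*t^2*x^5/2:
  f_t(t,x)  = 3*t*x^5
  f_x(t,x)  = 15*t^2*x^4/2
  f_xx(t,x) = 30*t^2*x^3
Assemble drift = f_t + (1/2) f_xx = 3*t*x^3*(5*t + x^2) and diffusion = f_x = 15*t^2*x^4/2. Substituting x = B_t:
  d(3*B_t^5*t^2/2) = (3*B_t^3*t*(B_t^2 + 5*t)) dt + (15*B_t^4*t^2/2) dB_t.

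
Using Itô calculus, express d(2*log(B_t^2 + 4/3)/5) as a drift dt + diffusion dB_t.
d(2*log(B_t^2 + 4/3)/5) = (6*(4 - 3*B_t^2)/(5*(3*B_t^2 + 4)^2)) dt + (12*B_t/(5*(3*B_t^2 + 4))) dB_t

Itô's formula for f(B_t) gives d f(B_t) = f'(B_t) dB_t + (1/2) f''(B_t) dt. Compute derivatives of f(x) = 2*log(x^2 + 4/3)/5:
  f'(x)  = 12*x/(5*(3*x^2 + 4))
  f''(x) = 12*(4 - 3*x^2)/(5*(3*x^2 + 4)^2)
Substitute x = B_t and multiply the f'' term by 1/2:
  drift     = (1/2) * (12*(4 - 3*x^2)/(5*(3*x^2 + 4)^2)) evaluated at B_t = 6*(4 - 3*B_t^2)/(5*(3*B_t^2 + 4)^2)
  diffusion = (12*x/(5*(3*x^2 + 4))) evaluated at B_t = 12*B_t/(5*(3*B_t^2 + 4))
Therefore d(2*log(B_t^2 + 4/3)/5) = (6*(4 - 3*B_t^2)/(5*(3*B_t^2 + 4)^2)) dt + (12*B_t/(5*(3*B_t^2 + 4))) dB_t.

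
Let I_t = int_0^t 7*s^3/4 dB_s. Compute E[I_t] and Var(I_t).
E[I_t] = 0; Var(I_t) = 7*t^7/16

The Itô integral of a deterministic integrand f(s) has mean 0 because each increment f(s) * (B_{s+ds} - B_s) has mean 0. By the Itô isometry:
  Var( int_0^t f(s) dB_s ) = E[ (int_0^t f(s) dB_s)^2 ] = int_0^t f(s)^2 ds.
Here f(s) = 7*s^3/4, so f(s)^2 = 49*s^6/16. Integrate:
  int_0^t (49*s^6/16) ds = 7*t^7/16.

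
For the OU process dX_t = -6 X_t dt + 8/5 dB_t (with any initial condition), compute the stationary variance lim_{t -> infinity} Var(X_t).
lim Var(X_t) = 16/75

The OU SDE dX = -theta X dt + sigma dB admits the integrating factor exp(theta t): d(exp(theta t) X_t) = sigma exp(theta t) dB_t. Integrating from 0 to t gives X_t = x_0 * exp(-theta t) + sigma * int_0^t exp(-theta (t-s)) dB_s for any initial x_0. The Itô integral has variance (by the Itô isometry) sigma^2 * int_0^t exp(-2 theta (t - s)) ds = sigma^2 * (1 - exp(-2 theta t)) / (2 theta), independent of x_0.
With theta = 6, sigma = 8/5:
  Var(X_t) = (8/5)^2 * (1 - exp(-2*6 t)) / (2 * 6) = 16/75 - 16*exp(-12*t)/75.
As t -> infinity, exp(-2*6 t) -> 0, so the stationary variance is sigma^2 / (2 theta) = 16/75.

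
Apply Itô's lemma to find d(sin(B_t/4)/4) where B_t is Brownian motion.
d(sin(B_t/4)/4) = (-sin(B_t/4)/128) dt + (cos(B_t/4)/16) dB_t

Itô's formula for f(B_t) gives d f(B_t) = f'(B_t) dB_t + (1/2) f''(B_t) dt. Compute derivatives of f(x) = sin(x/4)/4:
  f'(x)  = cos(x/4)/16
  f''(x) = -sin(x/4)/64
Substitute x = B_t and multiply the f'' term by 1/2:
  drift     = (1/2) * (-sin(x/4)/64) evaluated at B_t = -sin(B_t/4)/128
  diffusion = (cos(x/4)/16) evaluated at B_t = cos(B_t/4)/16
Therefore d(sin(B_t/4)/4) = (-sin(B_t/4)/128) dt + (cos(B_t/4)/16) dB_t.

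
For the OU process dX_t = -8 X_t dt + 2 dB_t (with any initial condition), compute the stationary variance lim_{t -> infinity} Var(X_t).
lim Var(X_t) = 1/4

The OU SDE dX = -theta X dt + sigma dB admits the integrating factor exp(theta t): d(exp(theta t) X_t) = sigma exp(theta t) dB_t. Integrating from 0 to t gives X_t = x_0 * exp(-theta t) + sigma * int_0^t exp(-theta (t-s)) dB_s for any initial x_0. The Itô integral has variance (by the Itô isometry) sigma^2 * int_0^t exp(-2 theta (t - s)) ds = sigma^2 * (1 - exp(-2 theta t)) / (2 theta), independent of x_0.
With theta = 8, sigma = 2:
  Var(X_t) = (2)^2 * (1 - exp(-2*8 t)) / (2 * 8) = 1/4 - exp(-16*t)/4.
As t -> infinity, exp(-2*8 t) -> 0, so the stationary variance is sigma^2 / (2 theta) = 1/4.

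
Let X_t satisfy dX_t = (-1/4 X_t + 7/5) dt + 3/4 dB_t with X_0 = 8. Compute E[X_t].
E[X_t] = 28/5 + 12*exp(-t/4)/5

Taking expectations and using E[dB_t] = 0, the mean m(t) = E[X_t] satisfies the ODE m'(t) = a m(t) + b with m(0) = x_0. With a = -1/4, b = 7/5, x_0 = 8, the solution is
  m(t) = x_0 * exp(a t) + (b/a) * (exp(a t) - 1)
       = 8 * exp((-1/4) t) + ((7/5)/(-1/4)) * (exp((-1/4) t) - 1)
       = 28/5 + 12*exp(-t/4)/5.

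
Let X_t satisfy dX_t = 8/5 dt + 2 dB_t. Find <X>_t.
<X>_t = 4*t

For an Itô process dX_t = a(t) dt + b(t) dB_t, the quadratic variation is <X>_t = int_0^t b(s)^2 ds (the drift term does not contribute). Here b(s) = 2, so
  b(s)^2 = 4.
Integrating from 0 to t:
  <X>_t = int_0^t (4) ds = 4*t.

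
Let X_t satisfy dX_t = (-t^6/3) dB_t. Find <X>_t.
<X>_t = t^13/117

For an Itô process dX_t = a(t) dt + b(t) dB_t, the quadratic variation is <X>_t = int_0^t b(s)^2 ds (the drift term does not contribute). Here b(s) = -s^6/3, so
  b(s)^2 = s^12/9.
Integrating from 0 to t:
  <X>_t = int_0^t (s^12/9) ds = t^13/117.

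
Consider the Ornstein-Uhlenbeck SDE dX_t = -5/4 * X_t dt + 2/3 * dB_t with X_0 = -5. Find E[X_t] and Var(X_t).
E[X_t] = -5*exp(-5*t/4); Var(X_t) = 8/45 - 8*exp(-5*t/2)/45

The OU SDE dX = -theta X dt + sigma dB admits the integrating factor exp(theta t): d(exp(theta t) X_t) = sigma exp(theta t) dB_t. Integrating from 0 to t:
  X_t = x_0 * exp(-theta t) + sigma * int_0^t exp(-theta (t-s)) dB_s.
The Itô integral has mean 0 and (by the Itô isometry) variance sigma^2 * int_0^t exp(-2 theta (t - s)) ds = sigma^2 * (1 - exp(-2 theta t)) / (2 theta).
With theta = 5/4, sigma = 2/3, x_0 = -5:
  E[X_t] = -5 * exp(-5/4 t) = -5*exp(-5*t/4)
  Var(X_t) = (2/3)^2 * (1 - exp(-2*5/4 t)) / (2 * 5/4) = 8/45 - 8*exp(-5*t/2)/45.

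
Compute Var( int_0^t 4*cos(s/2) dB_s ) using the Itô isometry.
Var = 8*t + 8*sin(t)

The Itô integral of a deterministic integrand f(s) has mean 0 because each increment f(s) * (B_{s+ds} - B_s) has mean 0. By the Itô isometry:
  Var( int_0^t f(s) dB_s ) = E[ (int_0^t f(s) dB_s)^2 ] = int_0^t f(s)^2 ds.
Here f(s) = 4*cos(s/2), so f(s)^2 = 16*cos(s/2)^2. Integrate:
  int_0^t (16*cos(s/2)^2) ds = 8*t + 8*sin(t).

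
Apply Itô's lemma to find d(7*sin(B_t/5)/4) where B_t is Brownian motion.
d(7*sin(B_t/5)/4) = (-7*sin(B_t/5)/200) dt + (7*cos(B_t/5)/20) dB_t

Itô's formula for f(B_t) gives d f(B_t) = f'(B_t) dB_t + (1/2) f''(B_t) dt. Compute derivatives of f(x) = 7*sin(x/5)/4:
  f'(x)  = 7*cos(x/5)/20
  f''(x) = -7*sin(x/5)/100
Substitute x = B_t and multiply the f'' term by 1/2:
  drift     = (1/2) * (-7*sin(x/5)/100) evaluated at B_t = -7*sin(B_t/5)/200
  diffusion = (7*cos(x/5)/20) evaluated at B_t = 7*cos(B_t/5)/20
Therefore d(7*sin(B_t/5)/4) = (-7*sin(B_t/5)/200) dt + (7*cos(B_t/5)/20) dB_t.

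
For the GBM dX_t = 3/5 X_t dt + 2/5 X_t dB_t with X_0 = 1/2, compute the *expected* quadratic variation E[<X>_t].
E[<X>_t] = exp(34*t/25)/34 - 1/34

<X>_t = int_0^t ((2/5) * X_s)^2 ds. Taking expectation inside the integral: E[<X>_t] = (2/5)^2 * int_0^t E[X_s^2] ds. For GBM, E[X_s^2] = x_0^2 * exp((2 mu + sigma^2) s). Integrating:
  E[<X>_t] = (2/5)^2 * (1/2)^2 * (exp((2*(3/5) + (2/5)^2) t) - 1) / (2*(3/5) + (2/5)^2)
           = (2/5)^2 * (1/2)^2 * (exp((34/25) t) - 1) / (34/25) = exp(34*t/25)/34 - 1/34.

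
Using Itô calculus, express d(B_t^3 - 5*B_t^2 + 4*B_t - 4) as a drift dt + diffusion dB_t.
d(B_t^3 - 5*B_t^2 + 4*B_t - 4) = (3*B_t - 5) dt + (3*B_t^2 - 10*B_t + 4) dB_t

Itô's formula for f(B_t) gives d f(B_t) = f'(B_t) dB_t + (1/2) f''(B_t) dt. Compute derivatives of f(x) = x^3 - 5*x^2 + 4*x - 4:
  f'(x)  = 3*x^2 - 10*x + 4
  f''(x) = 6*x - 10
Substitute x = B_t and multiply the f'' term by 1/2:
  drift     = (1/2) * (6*x - 10) evaluated at B_t = 3*B_t - 5
  diffusion = (3*x^2 - 10*x + 4) evaluated at B_t = 3*B_t^2 - 10*B_t + 4
Therefore d(B_t^3 - 5*B_t^2 + 4*B_t - 4) = (3*B_t - 5) dt + (3*B_t^2 - 10*B_t + 4) dB_t.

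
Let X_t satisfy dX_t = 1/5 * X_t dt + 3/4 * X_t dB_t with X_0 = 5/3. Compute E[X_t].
E[X_t] = 5*exp(t/5)/3

For GBM dX = mu X dt + sigma X dB with X_0 = x_0, apply Itô to Y = log X: dY = (mu - sigma^2/2) dt + sigma dB, so Y_t = log(x_0) + (mu - sigma^2/2) t + sigma B_t and hence X_t = x_0 * exp((mu - sigma^2/2) t + sigma B_t).
With mu = 1/5, sigma = 3/4, x_0 = 5/3, this gives:
  X_t = 5/3 * exp((-13/160) * t + (3/4) * B_t).
Since sigma*B_t ~ Normal(0, sigma^2 t), E[exp(sigma*B_t)] = exp(sigma^2 t / 2); so E[X_t] = x_0 * exp((mu - sigma^2/2) t) * exp(sigma^2 t / 2) = x_0 * exp(mu t) = 5*exp(t/5)/3.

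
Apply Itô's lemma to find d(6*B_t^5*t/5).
d(6*B_t^5*t/5) = (6*B_t^3*(B_t^2 + 10*t)/5) dt + (6*B_t^4*t) dB_t

Itô's formula for f(t, x): d f(t, B_t) = (f_t + (1/2) f_xx) dt + f_x dB_t. Compute partials of f(t, x) = 6*t*x^5/5:
  f_t(t,x)  = 6*x^5/5
  f_x(t,x)  = 6*t*x^4
  f_xx(t,x) = 24*t*x^3
Assemble drift = f_t + (1/2) f_xx = 6*x^3*(10*t + x^2)/5 and diffusion = f_x = 6*t*x^4. Substituting x = B_t:
  d(6*B_t^5*t/5) = (6*B_t^3*(B_t^2 + 10*t)/5) dt + (6*B_t^4*t) dB_t.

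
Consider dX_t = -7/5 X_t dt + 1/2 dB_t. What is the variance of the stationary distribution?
lim Var(X_t) = 5/56

The OU SDE dX = -theta X dt + sigma dB admits the integrating factor exp(theta t): d(exp(theta t) X_t) = sigma exp(theta t) dB_t. Integrating from 0 to t gives X_t = x_0 * exp(-theta t) + sigma * int_0^t exp(-theta (t-s)) dB_s for any initial x_0. The Itô integral has variance (by the Itô isometry) sigma^2 * int_0^t exp(-2 theta (t - s)) ds = sigma^2 * (1 - exp(-2 theta t)) / (2 theta), independent of x_0.
With theta = 7/5, sigma = 1/2:
  Var(X_t) = (1/2)^2 * (1 - exp(-2*7/5 t)) / (2 * 7/5) = 5/56 - 5*exp(-14*t/5)/56.
As t -> infinity, exp(-2*7/5 t) -> 0, so the stationary variance is sigma^2 / (2 theta) = 5/56.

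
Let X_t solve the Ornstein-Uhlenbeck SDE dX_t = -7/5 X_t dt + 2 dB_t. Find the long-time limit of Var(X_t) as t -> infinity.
lim Var(X_t) = 10/7

The OU SDE dX = -theta X dt + sigma dB admits the integrating factor exp(theta t): d(exp(theta t) X_t) = sigma exp(theta t) dB_t. Integrating from 0 to t gives X_t = x_0 * exp(-theta t) + sigma * int_0^t exp(-theta (t-s)) dB_s for any initial x_0. The Itô integral has variance (by the Itô isometry) sigma^2 * int_0^t exp(-2 theta (t - s)) ds = sigma^2 * (1 - exp(-2 theta t)) / (2 theta), independent of x_0.
With theta = 7/5, sigma = 2:
  Var(X_t) = (2)^2 * (1 - exp(-2*7/5 t)) / (2 * 7/5) = 10/7 - 10*exp(-14*t/5)/7.
As t -> infinity, exp(-2*7/5 t) -> 0, so the stationary variance is sigma^2 / (2 theta) = 10/7.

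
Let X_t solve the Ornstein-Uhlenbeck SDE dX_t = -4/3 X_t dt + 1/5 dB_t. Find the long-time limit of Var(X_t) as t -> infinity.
lim Var(X_t) = 3/200

The OU SDE dX = -theta X dt + sigma dB admits the integrating factor exp(theta t): d(exp(theta t) X_t) = sigma exp(theta t) dB_t. Integrating from 0 to t gives X_t = x_0 * exp(-theta t) + sigma * int_0^t exp(-theta (t-s)) dB_s for any initial x_0. The Itô integral has variance (by the Itô isometry) sigma^2 * int_0^t exp(-2 theta (t - s)) ds = sigma^2 * (1 - exp(-2 theta t)) / (2 theta), independent of x_0.
With theta = 4/3, sigma = 1/5:
  Var(X_t) = (1/5)^2 * (1 - exp(-2*4/3 t)) / (2 * 4/3) = 3/200 - 3*exp(-8*t/3)/200.
As t -> infinity, exp(-2*4/3 t) -> 0, so the stationary variance is sigma^2 / (2 theta) = 3/200.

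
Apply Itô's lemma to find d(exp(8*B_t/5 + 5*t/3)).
d(exp(8*B_t/5 + 5*t/3)) = (221*exp(8*B_t/5 + 5*t/3)/75) dt + (8*exp(8*B_t/5 + 5*t/3)/5) dB_t

Itô's formula for f(t, x): d f(t, B_t) = (f_t + (1/2) f_xx) dt + f_x dB_t. Compute partials of f(t, x) = exp(5*t/3 + 8*x/5):
  f_t(t,x)  = 5*exp(5*t/3 + 8*x/5)/3
  f_x(t,x)  = 8*exp(5*t/3 + 8*x/5)/5
  f_xx(t,x) = 64*exp(5*t/3 + 8*x/5)/25
Assemble drift = f_t + (1/2) f_xx = 221*exp(5*t/3 + 8*x/5)/75 and diffusion = f_x = 8*exp(5*t/3 + 8*x/5)/5. Substituting x = B_t:
  d(exp(8*B_t/5 + 5*t/3)) = (221*exp(8*B_t/5 + 5*t/3)/75) dt + (8*exp(8*B_t/5 + 5*t/3)/5) dB_t.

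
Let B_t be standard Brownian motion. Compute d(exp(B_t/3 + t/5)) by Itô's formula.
d(exp(B_t/3 + t/5)) = (23*exp(B_t/3 + t/5)/90) dt + (exp(B_t/3 + t/5)/3) dB_t

Itô's formula for f(t, x): d f(t, B_t) = (f_t + (1/2) f_xx) dt + f_x dB_t. Compute partials of f(t, x) = exp(t/5 + x/3):
  f_t(t,x)  = exp(t/5 + x/3)/5
  f_x(t,x)  = exp(t/5 + x/3)/3
  f_xx(t,x) = exp(t/5 + x/3)/9
Assemble drift = f_t + (1/2) f_xx = 23*exp(t/5 + x/3)/90 and diffusion = f_x = exp(t/5 + x/3)/3. Substituting x = B_t:
  d(exp(B_t/3 + t/5)) = (23*exp(B_t/3 + t/5)/90) dt + (exp(B_t/3 + t/5)/3) dB_t.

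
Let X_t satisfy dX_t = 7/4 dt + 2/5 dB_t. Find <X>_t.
<X>_t = 4*t/25

For an Itô process dX_t = a(t) dt + b(t) dB_t, the quadratic variation is <X>_t = int_0^t b(s)^2 ds (the drift term does not contribute). Here b(s) = 2/5, so
  b(s)^2 = 4/25.
Integrating from 0 to t:
  <X>_t = int_0^t (4/25) ds = 4*t/25.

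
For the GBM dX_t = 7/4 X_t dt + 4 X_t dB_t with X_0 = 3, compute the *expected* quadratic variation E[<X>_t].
E[<X>_t] = 96*exp(39*t/2)/13 - 96/13

<X>_t = int_0^t (4 * X_s)^2 ds. Taking expectation inside the integral: E[<X>_t] = 4^2 * int_0^t E[X_s^2] ds. For GBM, E[X_s^2] = x_0^2 * exp((2 mu + sigma^2) s). Integrating:
  E[<X>_t] = 4^2 * 3^2 * (exp((2*(7/4) + 4^2) t) - 1) / (2*(7/4) + 4^2)
           = 4^2 * 3^2 * (exp((39/2) t) - 1) / (39/2) = 96*exp(39*t/2)/13 - 96/13.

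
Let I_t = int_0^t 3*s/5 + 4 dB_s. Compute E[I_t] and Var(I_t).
E[I_t] = 0; Var(I_t) = t*(3*t^2 + 60*t + 400)/25

The Itô integral of a deterministic integrand f(s) has mean 0 because each increment f(s) * (B_{s+ds} - B_s) has mean 0. By the Itô isometry:
  Var( int_0^t f(s) dB_s ) = E[ (int_0^t f(s) dB_s)^2 ] = int_0^t f(s)^2 ds.
Here f(s) = 3*s/5 + 4, so f(s)^2 = (3*s + 20)^2/25. Integrate:
  int_0^t ((3*s + 20)^2/25) ds = t*(3*t^2 + 60*t + 400)/25.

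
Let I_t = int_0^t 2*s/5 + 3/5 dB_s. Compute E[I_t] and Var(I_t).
E[I_t] = 0; Var(I_t) = t*(4*t^2 + 18*t + 27)/75

The Itô integral of a deterministic integrand f(s) has mean 0 because each increment f(s) * (B_{s+ds} - B_s) has mean 0. By the Itô isometry:
  Var( int_0^t f(s) dB_s ) = E[ (int_0^t f(s) dB_s)^2 ] = int_0^t f(s)^2 ds.
Here f(s) = 2*s/5 + 3/5, so f(s)^2 = (2*s + 3)^2/25. Integrate:
  int_0^t ((2*s + 3)^2/25) ds = t*(4*t^2 + 18*t + 27)/75.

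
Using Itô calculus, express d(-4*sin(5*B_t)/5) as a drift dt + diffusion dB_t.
d(-4*sin(5*B_t)/5) = (10*sin(5*B_t)) dt + (-4*cos(5*B_t)) dB_t

Itô's formula for f(B_t) gives d f(B_t) = f'(B_t) dB_t + (1/2) f''(B_t) dt. Compute derivatives of f(x) = -4*sin(5*x)/5:
  f'(x)  = -4*cos(5*x)
  f''(x) = 20*sin(5*x)
Substitute x = B_t and multiply the f'' term by 1/2:
  drift     = (1/2) * (20*sin(5*x)) evaluated at B_t = 10*sin(5*B_t)
  diffusion = (-4*cos(5*x)) evaluated at B_t = -4*cos(5*B_t)
Therefore d(-4*sin(5*B_t)/5) = (10*sin(5*B_t)) dt + (-4*cos(5*B_t)) dB_t.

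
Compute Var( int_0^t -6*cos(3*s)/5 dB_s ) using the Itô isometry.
Var = 18*t/25 + 3*sin(6*t)/25

The Itô integral of a deterministic integrand f(s) has mean 0 because each increment f(s) * (B_{s+ds} - B_s) has mean 0. By the Itô isometry:
  Var( int_0^t f(s) dB_s ) = E[ (int_0^t f(s) dB_s)^2 ] = int_0^t f(s)^2 ds.
Here f(s) = -6*cos(3*s)/5, so f(s)^2 = 36*cos(3*s)^2/25. Integrate:
  int_0^t (36*cos(3*s)^2/25) ds = 18*t/25 + 3*sin(6*t)/25.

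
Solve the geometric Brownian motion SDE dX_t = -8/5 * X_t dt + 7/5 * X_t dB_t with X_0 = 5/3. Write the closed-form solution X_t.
X_t = 5/3 * exp((-129/50) * t + (7/5) * B_t)

For GBM dX = mu X dt + sigma X dB with X_0 = x_0, apply Itô to Y = log X: dY = (mu - sigma^2/2) dt + sigma dB, so Y_t = log(x_0) + (mu - sigma^2/2) t + sigma B_t and hence X_t = x_0 * exp((mu - sigma^2/2) t + sigma B_t).
With mu = -8/5, sigma = 7/5, x_0 = 5/3, this gives:
  X_t = 5/3 * exp((-129/50) * t + (7/5) * B_t).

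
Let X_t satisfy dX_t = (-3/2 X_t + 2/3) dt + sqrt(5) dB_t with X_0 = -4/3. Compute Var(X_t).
Var(X_t) = 5/3 - 5*exp(-3*t)/3

The variance V(t) = Var(X_t) satisfies V'(t) = 2 a V(t) + c^2 with V(0) = 0 (drift coefficient is linear in X, diffusion is constant). With a = -3/2, c = sqrt(5), the solution is
  V(t) = (c^2 / (2 a)) * (exp(2 a t) - 1)
       = (sqrt(5)^2 / (2*(-3/2))) * (exp((-3) t) - 1)
       = 5/3 - 5*exp(-3*t)/3.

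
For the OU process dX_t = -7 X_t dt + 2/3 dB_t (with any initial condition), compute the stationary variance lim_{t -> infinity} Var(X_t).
lim Var(X_t) = 2/63

The OU SDE dX = -theta X dt + sigma dB admits the integrating factor exp(theta t): d(exp(theta t) X_t) = sigma exp(theta t) dB_t. Integrating from 0 to t gives X_t = x_0 * exp(-theta t) + sigma * int_0^t exp(-theta (t-s)) dB_s for any initial x_0. The Itô integral has variance (by the Itô isometry) sigma^2 * int_0^t exp(-2 theta (t - s)) ds = sigma^2 * (1 - exp(-2 theta t)) / (2 theta), independent of x_0.
With theta = 7, sigma = 2/3:
  Var(X_t) = (2/3)^2 * (1 - exp(-2*7 t)) / (2 * 7) = 2/63 - 2*exp(-14*t)/63.
As t -> infinity, exp(-2*7 t) -> 0, so the stationary variance is sigma^2 / (2 theta) = 2/63.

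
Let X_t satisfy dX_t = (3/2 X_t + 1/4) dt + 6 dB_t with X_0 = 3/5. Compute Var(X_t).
Var(X_t) = 12*exp(3*t) - 12

The variance V(t) = Var(X_t) satisfies V'(t) = 2 a V(t) + c^2 with V(0) = 0 (drift coefficient is linear in X, diffusion is constant). With a = 3/2, c = 6, the solution is
  V(t) = (c^2 / (2 a)) * (exp(2 a t) - 1)
       = (6^2 / (2*(3/2))) * (exp(3 t) - 1)
       = 12*exp(3*t) - 12.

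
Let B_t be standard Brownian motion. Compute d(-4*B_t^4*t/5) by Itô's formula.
d(-4*B_t^4*t/5) = (4*B_t^2*(-B_t^2 - 6*t)/5) dt + (-16*B_t^3*t/5) dB_t

Itô's formula for f(t, x): d f(t, B_t) = (f_t + (1/2) f_xx) dt + f_x dB_t. Compute partials of f(t, x) = -4*t*x^4/5:
  f_t(t,x)  = -4*x^4/5
  f_x(t,x)  = -16*t*x^3/5
  f_xx(t,x) = -48*t*x^2/5
Assemble drift = f_t + (1/2) f_xx = 4*x^2*(-6*t - x^2)/5 and diffusion = f_x = -16*t*x^3/5. Substituting x = B_t:
  d(-4*B_t^4*t/5) = (4*B_t^2*(-B_t^2 - 6*t)/5) dt + (-16*B_t^3*t/5) dB_t.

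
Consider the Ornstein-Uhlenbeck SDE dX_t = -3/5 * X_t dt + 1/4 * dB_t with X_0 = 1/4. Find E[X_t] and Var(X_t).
E[X_t] = exp(-3*t/5)/4; Var(X_t) = 5/96 - 5*exp(-6*t/5)/96

The OU SDE dX = -theta X dt + sigma dB admits the integrating factor exp(theta t): d(exp(theta t) X_t) = sigma exp(theta t) dB_t. Integrating from 0 to t:
  X_t = x_0 * exp(-theta t) + sigma * int_0^t exp(-theta (t-s)) dB_s.
The Itô integral has mean 0 and (by the Itô isometry) variance sigma^2 * int_0^t exp(-2 theta (t - s)) ds = sigma^2 * (1 - exp(-2 theta t)) / (2 theta).
With theta = 3/5, sigma = 1/4, x_0 = 1/4:
  E[X_t] = 1/4 * exp(-3/5 t) = exp(-3*t/5)/4
  Var(X_t) = (1/4)^2 * (1 - exp(-2*3/5 t)) / (2 * 3/5) = 5/96 - 5*exp(-6*t/5)/96.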